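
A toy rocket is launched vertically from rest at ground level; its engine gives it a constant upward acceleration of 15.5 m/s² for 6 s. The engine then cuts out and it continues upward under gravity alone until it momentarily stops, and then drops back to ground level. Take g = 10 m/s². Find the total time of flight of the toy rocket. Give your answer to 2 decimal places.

27.23 s

Phase 1 (powered ascent): v₀ = 0 m/s, a = 15.5 m/s².
v = v₀ + at = 0 + (15.5)(6) = 93.0 m/s
Δx = v₀t + ½at² = 0·6 + 0.5·15.5·6² = 279 m

Phase 2 (coasting upward): v₀ = 93.0 m/s, a = -10 m/s².
v = v₀ + at → t = (0 − 93.0) / -10 = 9.30 s
v² = v₀² + 2aΔx → Δx = (0² − 93.0²)/(2·-10) = 432 m

Phase 3 (free fall): v₀ = 0 m/s, a = -10 m/s².
Falls 711 m from rest: t = √(2·711/10) = 11.9 s; v = g·t = 119 m/s.
Total time = 6.00 + 9.30 + 11.9 = 27.2 s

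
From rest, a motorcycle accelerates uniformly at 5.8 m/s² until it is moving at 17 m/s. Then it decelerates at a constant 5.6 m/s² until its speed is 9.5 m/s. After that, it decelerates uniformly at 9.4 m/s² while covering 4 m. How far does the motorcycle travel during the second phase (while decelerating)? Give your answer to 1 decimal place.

17.7 m

Phase 1 (accelerating): v₀ = 0 m/s, a = 5.8 m/s².
v = v₀ + at → t = (17 − 0) / 5.8 = 2.93 s
v² = v₀² + 2aΔx → Δx = (17² − 0²)/(2·5.8) = 24.9 m

Phase 2 (decelerating): v₀ = 17.0 m/s, a = -5.6 m/s².
v = v₀ + at → t = (9.5 − 17.0) / -5.6 = 1.34 s
v² = v₀² + 2aΔx → Δx = (9.5² − 17.0²)/(2·-5.6) = 17.7 m
Distance in phase 2 = 17.7 m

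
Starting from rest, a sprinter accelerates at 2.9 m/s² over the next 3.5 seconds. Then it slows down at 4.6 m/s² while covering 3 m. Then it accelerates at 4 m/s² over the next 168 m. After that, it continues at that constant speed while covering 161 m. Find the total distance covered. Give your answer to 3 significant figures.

Phase 1 (accelerating): v₀ = 0 m/s, a = 2.9 m/s².
v = v₀ + at = 0 + (2.9)(3.5) = 10.2 m/s
Δx = v₀t + ½at² = 0·3.5 + 0.5·2.9·3.5² = 17.8 m

Phase 2 (decelerating): v₀ = 10.2 m/s, a = -4.6 m/s².
v² = v₀² + 2aΔx = 10.2² + 2·-4.6·3 = 75.4 → v = 8.68 m/s
t = (v − v₀)/a = (8.68 − 10.2)/-4.6 = 0.319 s

Phase 3 (accelerating): v₀ = 8.68 m/s, a = 4 m/s².
v² = v₀² + 2aΔx = 8.68² + 2·4·168 = 1420 → v = 37.7 m/s
t = (v − v₀)/a = (37.7 − 8.68)/4 = 7.25 s

Phase 4 (constant speed): v₀ = 37.7 m/s, a = 0 m/s².
Constant speed: t = d/v = 161/37.7 = 4.27 s
Total distance = 17.8 + 3.00 + 168 + 161 = 350 m

350 m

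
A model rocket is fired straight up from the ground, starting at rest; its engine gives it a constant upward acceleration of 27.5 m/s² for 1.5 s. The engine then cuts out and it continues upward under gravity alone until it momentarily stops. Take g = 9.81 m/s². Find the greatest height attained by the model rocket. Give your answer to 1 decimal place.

Phase 1 (powered ascent): v₀ = 0 m/s, a = 27.5 m/s².
v = v₀ + at = 0 + (27.5)(1.5) = 41.2 m/s
Δx = v₀t + ½at² = 0·1.5 + 0.5·27.5·1.5² = 30.9 m

Phase 2 (coasting upward): v₀ = 41.2 m/s, a = -9.81 m/s².
v = v₀ + at → t = (0 − 41.2) / -9.81 = 4.20 s
v² = v₀² + 2aΔx → Δx = (0² − 41.2²)/(2·-9.81) = 86.7 m
Maximum height = 30.9 + 86.7 = 118 m

117.7 m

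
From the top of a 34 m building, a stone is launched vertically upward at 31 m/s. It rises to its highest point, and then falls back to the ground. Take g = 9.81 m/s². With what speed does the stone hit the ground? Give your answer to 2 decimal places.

40.35 m/s

Phase 1 (rising): v₀ = 31.0 m/s, a = -9.81 m/s².
v = v₀ + at → t = (0 − 31.0) / -9.81 = 3.16 s
v² = v₀² + 2aΔx → Δx = (0² − 31.0²)/(2·-9.81) = 49.0 m

Phase 2 (falling): v₀ = 0 m/s, a = -9.81 m/s².
Falls 83.0 m from rest: t = √(2·83.0/9.81) = 4.11 s; v = g·t = 40.3 m/s.
Final speed = 40.3 m/s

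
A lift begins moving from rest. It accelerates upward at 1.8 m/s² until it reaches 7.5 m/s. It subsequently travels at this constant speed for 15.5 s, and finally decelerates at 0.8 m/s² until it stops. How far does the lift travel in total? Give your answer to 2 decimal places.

167.03 m

Phase 1 (accelerating): v₀ = 0 m/s, a = 1.8 m/s².
v = v₀ + at → t = (7.5 − 0) / 1.8 = 4.17 s
v² = v₀² + 2aΔx → Δx = (7.5² − 0²)/(2·1.8) = 15.6 m

Phase 2 (constant speed): v₀ = 7.50 m/s, a = 0 m/s².
v = v₀ + at = 7.50 + (0)(15.5) = 7.50 m/s
Δx = v₀t + ½at² = 7.50·15.5 + 0.5·0·15.5² = 116 m

Phase 3 (decelerating): v₀ = 7.50 m/s, a = -0.8 m/s².
v = v₀ + at → t = (0 − 7.50) / -0.8 = 9.38 s
v² = v₀² + 2aΔx → Δx = (0² − 7.50²)/(2·-0.8) = 35.2 m
Total distance = 15.6 + 116 + 35.2 = 167 m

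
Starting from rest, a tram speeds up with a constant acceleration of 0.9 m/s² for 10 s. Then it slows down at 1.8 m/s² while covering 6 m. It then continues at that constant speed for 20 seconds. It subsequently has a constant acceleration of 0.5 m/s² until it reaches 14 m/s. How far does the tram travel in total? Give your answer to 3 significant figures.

Phase 1 (accelerating): v₀ = 0 m/s, a = 0.9 m/s².
v = v₀ + at = 0 + (0.9)(10) = 9.00 m/s
Δx = v₀t + ½at² = 0·10 + 0.5·0.9·10² = 45.0 m

Phase 2 (decelerating): v₀ = 9.00 m/s, a = -1.8 m/s².
v² = v₀² + 2aΔx = 9.00² + 2·-1.8·6 = 59.4 → v = 7.71 m/s
t = (v − v₀)/a = (7.71 − 9.00)/-1.8 = 0.718 s

Phase 3 (constant speed): v₀ = 7.71 m/s, a = 0 m/s².
v = v₀ + at = 7.71 + (0)(20) = 7.71 m/s
Δx = v₀t + ½at² = 7.71·20 + 0.5·0·20² = 154 m

Phase 4 (accelerating): v₀ = 7.71 m/s, a = 0.5 m/s².
v = v₀ + at → t = (14 − 7.71) / 0.5 = 12.6 s
v² = v₀² + 2aΔx → Δx = (14² − 7.71²)/(2·0.5) = 137 m
Total distance = 45.0 + 6.00 + 154 + 137 = 342 m

342 m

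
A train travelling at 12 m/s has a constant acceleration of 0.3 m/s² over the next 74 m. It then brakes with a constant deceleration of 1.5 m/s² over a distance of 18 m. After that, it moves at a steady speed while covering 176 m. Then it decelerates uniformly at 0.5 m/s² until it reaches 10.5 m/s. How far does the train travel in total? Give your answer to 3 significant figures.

292 m

Phase 1 (accelerating): v₀ = 12.0 m/s, a = 0.3 m/s².
v² = v₀² + 2aΔx = 12.0² + 2·0.3·74 = 188 → v = 13.7 m/s
t = (v − v₀)/a = (13.7 − 12.0)/0.3 = 5.75 s

Phase 2 (decelerating): v₀ = 13.7 m/s, a = -1.5 m/s².
v² = v₀² + 2aΔx = 13.7² + 2·-1.5·18 = 134 → v = 11.6 m/s
t = (v − v₀)/a = (11.6 − 13.7)/-1.5 = 1.42 s

Phase 3 (constant speed): v₀ = 11.6 m/s, a = 0 m/s².
Constant speed: t = d/v = 176/11.6 = 15.2 s

Phase 4 (decelerating): v₀ = 11.6 m/s, a = -0.5 m/s².
v = v₀ + at → t = (10.5 − 11.6) / -0.5 = 2.19 s
v² = v₀² + 2aΔx → Δx = (10.5² − 11.6²)/(2·-0.5) = 24.2 m
Total distance = 74.0 + 18.0 + 176 + 24.2 = 292 m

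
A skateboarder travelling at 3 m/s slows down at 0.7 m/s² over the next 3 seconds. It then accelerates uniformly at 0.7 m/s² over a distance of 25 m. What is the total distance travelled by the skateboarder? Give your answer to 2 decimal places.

30.85 m

Phase 1 (decelerating): v₀ = 3.00 m/s, a = -0.7 m/s².
v = v₀ + at = 3.00 + (-0.7)(3) = 0.900 m/s
Δx = v₀t + ½at² = 3.00·3 + 0.5·-0.7·3² = 5.85 m

Phase 2 (accelerating): v₀ = 0.900 m/s, a = 0.7 m/s².
v² = v₀² + 2aΔx = 0.900² + 2·0.7·25 = 35.8 → v = 5.98 m/s
t = (v − v₀)/a = (5.98 − 0.900)/0.7 = 7.26 s
Total distance = 5.85 + 25.0 = 30.9 m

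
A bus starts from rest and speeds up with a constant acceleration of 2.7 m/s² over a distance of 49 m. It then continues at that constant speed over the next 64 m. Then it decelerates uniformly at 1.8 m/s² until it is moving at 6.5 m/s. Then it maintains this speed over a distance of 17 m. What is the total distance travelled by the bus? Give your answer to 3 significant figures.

192 m

Phase 1 (accelerating): v₀ = 0 m/s, a = 2.7 m/s².
v² = v₀² + 2aΔx = 0² + 2·2.7·49 = 265 → v = 16.3 m/s
t = (v − v₀)/a = (16.3 − 0)/2.7 = 6.02 s

Phase 2 (constant speed): v₀ = 16.3 m/s, a = 0 m/s².
Constant speed: t = d/v = 64/16.3 = 3.93 s

Phase 3 (decelerating): v₀ = 16.3 m/s, a = -1.8 m/s².
v = v₀ + at → t = (6.5 − 16.3) / -1.8 = 5.43 s
v² = v₀² + 2aΔx → Δx = (6.5² − 16.3²)/(2·-1.8) = 61.8 m

Phase 4 (constant speed): v₀ = 6.50 m/s, a = 0 m/s².
Constant speed: t = d/v = 17/6.50 = 2.62 s
Total distance = 49.0 + 64.0 + 61.8 + 17.0 = 192 m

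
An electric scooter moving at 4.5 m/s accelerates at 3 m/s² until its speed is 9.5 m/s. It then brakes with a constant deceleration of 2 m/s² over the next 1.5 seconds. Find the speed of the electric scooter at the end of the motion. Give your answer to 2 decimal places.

Phase 1 (accelerating): v₀ = 4.50 m/s, a = 3 m/s².
v = v₀ + at → t = (9.5 − 4.50) / 3 = 1.67 s
v² = v₀² + 2aΔx → Δx = (9.5² − 4.50²)/(2·3) = 11.7 m

Phase 2 (decelerating): v₀ = 9.50 m/s, a = -2 m/s².
v = v₀ + at = 9.50 + (-2)(1.5) = 6.50 m/s
Δx = v₀t + ½at² = 9.50·1.5 + 0.5·-2·1.5² = 12.0 m
Final speed = 6.50 m/s

6.50 m/s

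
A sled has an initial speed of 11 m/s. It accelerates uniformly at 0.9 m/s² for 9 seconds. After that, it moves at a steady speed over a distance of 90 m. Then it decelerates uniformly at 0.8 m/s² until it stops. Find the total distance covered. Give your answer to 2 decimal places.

Phase 1 (accelerating): v₀ = 11.0 m/s, a = 0.9 m/s².
v = v₀ + at = 11.0 + (0.9)(9) = 19.1 m/s
Δx = v₀t + ½at² = 11.0·9 + 0.5·0.9·9² = 135 m

Phase 2 (constant speed): v₀ = 19.1 m/s, a = 0 m/s².
Constant speed: t = d/v = 90/19.1 = 4.71 s

Phase 3 (decelerating): v₀ = 19.1 m/s, a = -0.8 m/s².
v = v₀ + at → t = (0 − 19.1) / -0.8 = 23.9 s
v² = v₀² + 2aΔx → Δx = (0² − 19.1²)/(2·-0.8) = 228 m
Total distance = 135 + 90.0 + 228 = 453 m

453.46 m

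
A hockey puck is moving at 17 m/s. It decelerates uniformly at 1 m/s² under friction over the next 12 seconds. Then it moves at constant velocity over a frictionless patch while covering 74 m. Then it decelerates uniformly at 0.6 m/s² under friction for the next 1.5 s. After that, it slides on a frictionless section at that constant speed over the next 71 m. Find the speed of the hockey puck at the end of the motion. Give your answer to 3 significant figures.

Phase 1 (decelerating): v₀ = 17.0 m/s, a = -1 m/s².
v = v₀ + at = 17.0 + (-1)(12) = 5.00 m/s
Δx = v₀t + ½at² = 17.0·12 + 0.5·-1·12² = 132 m

Phase 2 (constant speed): v₀ = 5.00 m/s, a = 0 m/s².
Constant speed: t = d/v = 74/5.00 = 14.8 s

Phase 3 (decelerating): v₀ = 5.00 m/s, a = -0.6 m/s².
v = v₀ + at = 5.00 + (-0.6)(1.5) = 4.10 m/s
Δx = v₀t + ½at² = 5.00·1.5 + 0.5·-0.6·1.5² = 6.83 m

Phase 4 (constant speed): v₀ = 4.10 m/s, a = 0 m/s².
Constant speed: t = d/v = 71/4.10 = 17.3 s
Final speed = 4.10 m/s

4.10 m/s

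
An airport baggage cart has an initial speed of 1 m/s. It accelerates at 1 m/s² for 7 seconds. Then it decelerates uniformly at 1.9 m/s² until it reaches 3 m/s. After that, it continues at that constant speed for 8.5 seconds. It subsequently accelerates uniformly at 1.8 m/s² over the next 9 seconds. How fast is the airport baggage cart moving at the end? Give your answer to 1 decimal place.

19.2 m/s

Phase 1 (accelerating): v₀ = 1.00 m/s, a = 1 m/s².
v = v₀ + at = 1.00 + (1)(7) = 8.00 m/s
Δx = v₀t + ½at² = 1.00·7 + 0.5·1·7² = 31.5 m

Phase 2 (decelerating): v₀ = 8.00 m/s, a = -1.9 m/s².
v = v₀ + at → t = (3 − 8.00) / -1.9 = 2.63 s
v² = v₀² + 2aΔx → Δx = (3² − 8.00²)/(2·-1.9) = 14.5 m

Phase 3 (constant speed): v₀ = 3.00 m/s, a = 0 m/s².
v = v₀ + at = 3.00 + (0)(8.5) = 3.00 m/s
Δx = v₀t + ½at² = 3.00·8.5 + 0.5·0·8.5² = 25.5 m

Phase 4 (accelerating): v₀ = 3.00 m/s, a = 1.8 m/s².
v = v₀ + at = 3.00 + (1.8)(9) = 19.2 m/s
Δx = v₀t + ½at² = 3.00·9 + 0.5·1.8·9² = 99.9 m
Final speed = 19.2 m/s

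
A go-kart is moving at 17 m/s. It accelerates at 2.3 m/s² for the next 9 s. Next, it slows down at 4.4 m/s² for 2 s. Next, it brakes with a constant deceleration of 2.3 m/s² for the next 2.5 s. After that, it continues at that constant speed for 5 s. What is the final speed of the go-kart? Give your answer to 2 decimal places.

23.15 m/s

Phase 1 (accelerating): v₀ = 17.0 m/s, a = 2.3 m/s².
v = v₀ + at = 17.0 + (2.3)(9) = 37.7 m/s
Δx = v₀t + ½at² = 17.0·9 + 0.5·2.3·9² = 246 m

Phase 2 (decelerating): v₀ = 37.7 m/s, a = -4.4 m/s².
v = v₀ + at = 37.7 + (-4.4)(2) = 28.9 m/s
Δx = v₀t + ½at² = 37.7·2 + 0.5·-4.4·2² = 66.6 m

Phase 3 (decelerating): v₀ = 28.9 m/s, a = -2.3 m/s².
v = v₀ + at = 28.9 + (-2.3)(2.5) = 23.2 m/s
Δx = v₀t + ½at² = 28.9·2.5 + 0.5·-2.3·2.5² = 65.1 m

Phase 4 (constant speed): v₀ = 23.2 m/s, a = 0 m/s².
v = v₀ + at = 23.2 + (0)(5) = 23.2 m/s
Δx = v₀t + ½at² = 23.2·5 + 0.5·0·5² = 116 m
Final speed = 23.2 m/s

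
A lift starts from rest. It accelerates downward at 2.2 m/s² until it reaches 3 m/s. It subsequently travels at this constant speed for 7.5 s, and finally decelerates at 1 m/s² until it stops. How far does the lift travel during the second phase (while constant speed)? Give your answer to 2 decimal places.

22.50 m

Phase 1 (accelerating): v₀ = 0 m/s, a = 2.2 m/s².
v = v₀ + at → t = (3 − 0) / 2.2 = 1.36 s
v² = v₀² + 2aΔx → Δx = (3² − 0²)/(2·2.2) = 2.05 m

Phase 2 (constant speed): v₀ = 3.00 m/s, a = 0 m/s².
v = v₀ + at = 3.00 + (0)(7.5) = 3.00 m/s
Δx = v₀t + ½at² = 3.00·7.5 + 0.5·0·7.5² = 22.5 m
Distance in phase 2 = 22.5 m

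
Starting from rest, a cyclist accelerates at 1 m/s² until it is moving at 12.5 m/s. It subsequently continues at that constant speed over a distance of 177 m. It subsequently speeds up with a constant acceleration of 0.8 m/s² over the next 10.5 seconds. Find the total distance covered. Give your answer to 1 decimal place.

Phase 1 (accelerating): v₀ = 0 m/s, a = 1 m/s².
v = v₀ + at → t = (12.5 − 0) / 1 = 12.5 s
v² = v₀² + 2aΔx → Δx = (12.5² − 0²)/(2·1) = 78.1 m

Phase 2 (constant speed): v₀ = 12.5 m/s, a = 0 m/s².
Constant speed: t = d/v = 177/12.5 = 14.2 s

Phase 3 (accelerating): v₀ = 12.5 m/s, a = 0.8 m/s².
v = v₀ + at = 12.5 + (0.8)(10.5) = 20.9 m/s
Δx = v₀t + ½at² = 12.5·10.5 + 0.5·0.8·10.5² = 175 m
Total distance = 78.1 + 177 + 175 = 430 m

430.5 m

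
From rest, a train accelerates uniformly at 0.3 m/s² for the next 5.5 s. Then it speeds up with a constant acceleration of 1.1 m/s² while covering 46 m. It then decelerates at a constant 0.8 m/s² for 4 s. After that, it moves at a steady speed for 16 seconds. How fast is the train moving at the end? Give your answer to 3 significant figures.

Phase 1 (accelerating): v₀ = 0 m/s, a = 0.3 m/s².
v = v₀ + at = 0 + (0.3)(5.5) = 1.65 m/s
Δx = v₀t + ½at² = 0·5.5 + 0.5·0.3·5.5² = 4.54 m

Phase 2 (accelerating): v₀ = 1.65 m/s, a = 1.1 m/s².
v² = v₀² + 2aΔx = 1.65² + 2·1.1·46 = 104 → v = 10.2 m/s
t = (v − v₀)/a = (10.2 − 1.65)/1.1 = 7.77 s

Phase 3 (decelerating): v₀ = 10.2 m/s, a = -0.8 m/s².
v = v₀ + at = 10.2 + (-0.8)(4) = 6.99 m/s
Δx = v₀t + ½at² = 10.2·4 + 0.5·-0.8·4² = 34.4 m

Phase 4 (constant speed): v₀ = 6.99 m/s, a = 0 m/s².
v = v₀ + at = 6.99 + (0)(16) = 6.99 m/s
Δx = v₀t + ½at² = 6.99·16 + 0.5·0·16² = 112 m
Final speed = 6.99 m/s

6.99 m/s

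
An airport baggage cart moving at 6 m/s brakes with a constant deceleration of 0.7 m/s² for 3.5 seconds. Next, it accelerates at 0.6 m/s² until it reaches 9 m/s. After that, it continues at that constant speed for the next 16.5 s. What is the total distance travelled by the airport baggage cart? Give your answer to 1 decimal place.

Phase 1 (decelerating): v₀ = 6.00 m/s, a = -0.7 m/s².
v = v₀ + at = 6.00 + (-0.7)(3.5) = 3.55 m/s
Δx = v₀t + ½at² = 6.00·3.5 + 0.5·-0.7·3.5² = 16.7 m

Phase 2 (accelerating): v₀ = 3.55 m/s, a = 0.6 m/s².
v = v₀ + at → t = (9 − 3.55) / 0.6 = 9.08 s
v² = v₀² + 2aΔx → Δx = (9² − 3.55²)/(2·0.6) = 57.0 m

Phase 3 (constant speed): v₀ = 9.00 m/s, a = 0 m/s².
v = v₀ + at = 9.00 + (0)(16.5) = 9.00 m/s
Δx = v₀t + ½at² = 9.00·16.5 + 0.5·0·16.5² = 148 m
Total distance = 16.7 + 57.0 + 148 = 222 m

222.2 m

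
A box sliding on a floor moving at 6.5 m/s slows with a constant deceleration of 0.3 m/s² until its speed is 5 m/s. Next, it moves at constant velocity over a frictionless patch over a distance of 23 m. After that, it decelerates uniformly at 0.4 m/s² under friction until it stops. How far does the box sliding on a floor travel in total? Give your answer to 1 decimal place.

83.0 m

Phase 1 (decelerating): v₀ = 6.50 m/s, a = -0.3 m/s².
v = v₀ + at → t = (5 − 6.50) / -0.3 = 5.00 s
v² = v₀² + 2aΔx → Δx = (5² − 6.50²)/(2·-0.3) = 28.8 m

Phase 2 (constant speed): v₀ = 5.00 m/s, a = 0 m/s².
Constant speed: t = d/v = 23/5.00 = 4.60 s

Phase 3 (decelerating): v₀ = 5.00 m/s, a = -0.4 m/s².
v = v₀ + at → t = (0 − 5.00) / -0.4 = 12.5 s
v² = v₀² + 2aΔx → Δx = (0² − 5.00²)/(2·-0.4) = 31.2 m
Total distance = 28.8 + 23.0 + 31.2 = 83.0 m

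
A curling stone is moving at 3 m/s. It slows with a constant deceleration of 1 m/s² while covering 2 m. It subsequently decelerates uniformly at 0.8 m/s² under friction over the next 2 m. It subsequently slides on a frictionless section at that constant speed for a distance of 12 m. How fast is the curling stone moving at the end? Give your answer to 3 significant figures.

Phase 1 (decelerating): v₀ = 3.00 m/s, a = -1 m/s².
v² = v₀² + 2aΔx = 3.00² + 2·-1·2 = 5.00 → v = 2.24 m/s
t = (v − v₀)/a = (2.24 − 3.00)/-1 = 0.764 s

Phase 2 (decelerating): v₀ = 2.24 m/s, a = -0.8 m/s².
v² = v₀² + 2aΔx = 2.24² + 2·-0.8·2 = 1.80 → v = 1.34 m/s
t = (v − v₀)/a = (1.34 − 2.24)/-0.8 = 1.12 s

Phase 3 (constant speed): v₀ = 1.34 m/s, a = 0 m/s².
Constant speed: t = d/v = 12/1.34 = 8.94 s
Final speed = 1.34 m/s

1.34 m/s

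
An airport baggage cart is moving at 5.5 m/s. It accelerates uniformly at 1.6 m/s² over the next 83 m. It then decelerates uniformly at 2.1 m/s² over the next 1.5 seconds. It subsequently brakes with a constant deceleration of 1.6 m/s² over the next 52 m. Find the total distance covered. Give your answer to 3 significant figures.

158 m

Phase 1 (accelerating): v₀ = 5.50 m/s, a = 1.6 m/s².
v² = v₀² + 2aΔx = 5.50² + 2·1.6·83 = 296 → v = 17.2 m/s
t = (v − v₀)/a = (17.2 − 5.50)/1.6 = 7.31 s

Phase 2 (decelerating): v₀ = 17.2 m/s, a = -2.1 m/s².
v = v₀ + at = 17.2 + (-2.1)(1.5) = 14.1 m/s
Δx = v₀t + ½at² = 17.2·1.5 + 0.5·-2.1·1.5² = 23.4 m

Phase 3 (decelerating): v₀ = 14.1 m/s, a = -1.6 m/s².
v² = v₀² + 2aΔx = 14.1² + 2·-1.6·52 = 31.0 → v = 5.57 m/s
t = (v − v₀)/a = (5.57 − 14.1)/-1.6 = 5.30 s
Total distance = 83.0 + 23.4 + 52.0 = 158 m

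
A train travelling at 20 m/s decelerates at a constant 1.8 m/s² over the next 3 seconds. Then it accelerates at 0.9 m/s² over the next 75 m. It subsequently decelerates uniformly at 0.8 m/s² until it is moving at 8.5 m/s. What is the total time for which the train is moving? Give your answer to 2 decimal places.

20.21 s

Phase 1 (decelerating): v₀ = 20.0 m/s, a = -1.8 m/s².
v = v₀ + at = 20.0 + (-1.8)(3) = 14.6 m/s
Δx = v₀t + ½at² = 20.0·3 + 0.5·-1.8·3² = 51.9 m

Phase 2 (accelerating): v₀ = 14.6 m/s, a = 0.9 m/s².
v² = v₀² + 2aΔx = 14.6² + 2·0.9·75 = 348 → v = 18.7 m/s
t = (v − v₀)/a = (18.7 − 14.6)/0.9 = 4.51 s

Phase 3 (decelerating): v₀ = 18.7 m/s, a = -0.8 m/s².
v = v₀ + at → t = (8.5 − 18.7) / -0.8 = 12.7 s
v² = v₀² + 2aΔx → Δx = (8.5² − 18.7²)/(2·-0.8) = 172 m
Total time = 3.00 + 4.51 + 12.7 = 20.2 s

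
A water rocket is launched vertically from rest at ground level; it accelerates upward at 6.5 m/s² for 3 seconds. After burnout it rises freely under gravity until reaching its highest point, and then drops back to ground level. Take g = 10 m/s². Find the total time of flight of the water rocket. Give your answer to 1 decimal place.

8.1 s

Phase 1 (powered ascent): v₀ = 0 m/s, a = 6.5 m/s².
v = v₀ + at = 0 + (6.5)(3) = 19.5 m/s
Δx = v₀t + ½at² = 0·3 + 0.5·6.5·3² = 29.2 m

Phase 2 (coasting upward): v₀ = 19.5 m/s, a = -10 m/s².
v = v₀ + at → t = (0 − 19.5) / -10 = 1.95 s
v² = v₀² + 2aΔx → Δx = (0² − 19.5²)/(2·-10) = 19.0 m

Phase 3 (free fall): v₀ = 0 m/s, a = -10 m/s².
Falls 48.3 m from rest: t = √(2·48.3/10) = 3.11 s; v = g·t = 31.1 m/s.
Total time = 3.00 + 1.95 + 3.11 = 8.06 s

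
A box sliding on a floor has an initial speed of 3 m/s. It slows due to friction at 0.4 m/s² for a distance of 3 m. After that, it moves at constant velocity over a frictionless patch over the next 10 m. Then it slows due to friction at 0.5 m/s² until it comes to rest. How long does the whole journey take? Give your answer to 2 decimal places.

10.11 s

Phase 1 (decelerating): v₀ = 3.00 m/s, a = -0.4 m/s².
v² = v₀² + 2aΔx = 3.00² + 2·-0.4·3 = 6.60 → v = 2.57 m/s
t = (v − v₀)/a = (2.57 − 3.00)/-0.4 = 1.08 s

Phase 2 (constant speed): v₀ = 2.57 m/s, a = 0 m/s².
Constant speed: t = d/v = 10/2.57 = 3.89 s

Phase 3 (decelerating): v₀ = 2.57 m/s, a = -0.5 m/s².
v = v₀ + at → t = (0 − 2.57) / -0.5 = 5.14 s
v² = v₀² + 2aΔx → Δx = (0² − 2.57²)/(2·-0.5) = 6.60 m
Total time = 1.08 + 3.89 + 5.14 = 10.1 s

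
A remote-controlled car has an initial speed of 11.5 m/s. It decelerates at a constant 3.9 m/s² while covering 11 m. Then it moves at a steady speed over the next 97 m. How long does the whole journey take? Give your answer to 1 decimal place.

15.4 s

Phase 1 (decelerating): v₀ = 11.5 m/s, a = -3.9 m/s².
v² = v₀² + 2aΔx = 11.5² + 2·-3.9·11 = 46.5 → v = 6.82 m/s
t = (v − v₀)/a = (6.82 − 11.5)/-3.9 = 1.20 s

Phase 2 (constant speed): v₀ = 6.82 m/s, a = 0 m/s².
Constant speed: t = d/v = 97/6.82 = 14.2 s
Total time = 1.20 + 14.2 = 15.4 s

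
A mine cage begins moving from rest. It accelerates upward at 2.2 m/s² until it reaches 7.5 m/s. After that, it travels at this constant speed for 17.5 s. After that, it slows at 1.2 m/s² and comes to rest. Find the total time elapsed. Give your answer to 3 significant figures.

27.2 s

Phase 1 (accelerating): v₀ = 0 m/s, a = 2.2 m/s².
v = v₀ + at → t = (7.5 − 0) / 2.2 = 3.41 s
v² = v₀² + 2aΔx → Δx = (7.5² − 0²)/(2·2.2) = 12.8 m

Phase 2 (constant speed): v₀ = 7.50 m/s, a = 0 m/s².
v = v₀ + at = 7.50 + (0)(17.5) = 7.50 m/s
Δx = v₀t + ½at² = 7.50·17.5 + 0.5·0·17.5² = 131 m

Phase 3 (decelerating): v₀ = 7.50 m/s, a = -1.2 m/s².
v = v₀ + at → t = (0 − 7.50) / -1.2 = 6.25 s
v² = v₀² + 2aΔx → Δx = (0² − 7.50²)/(2·-1.2) = 23.4 m
Total time = 3.41 + 17.5 + 6.25 = 27.2 s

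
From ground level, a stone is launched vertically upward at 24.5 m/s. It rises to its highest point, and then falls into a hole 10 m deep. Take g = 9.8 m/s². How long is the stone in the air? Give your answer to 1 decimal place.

Phase 1 (rising): v₀ = 24.5 m/s, a = -9.8 m/s².
v = v₀ + at → t = (0 − 24.5) / -9.8 = 2.50 s
v² = v₀² + 2aΔx → Δx = (0² − 24.5²)/(2·-9.8) = 30.6 m

Phase 2 (falling): v₀ = 0 m/s, a = -9.8 m/s².
Falls 40.6 m from rest: t = √(2·40.6/9.8) = 2.88 s; v = g·t = 28.2 m/s.
Total time = 2.50 + 2.88 = 5.38 s

5.4 s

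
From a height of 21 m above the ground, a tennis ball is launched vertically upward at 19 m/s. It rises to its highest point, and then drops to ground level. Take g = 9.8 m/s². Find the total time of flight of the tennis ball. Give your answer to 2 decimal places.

Phase 1 (rising): v₀ = 19.0 m/s, a = -9.8 m/s².
v = v₀ + at → t = (0 − 19.0) / -9.8 = 1.94 s
v² = v₀² + 2aΔx → Δx = (0² − 19.0²)/(2·-9.8) = 18.4 m

Phase 2 (falling): v₀ = 0 m/s, a = -9.8 m/s².
Falls 39.4 m from rest: t = √(2·39.4/9.8) = 2.84 s; v = g·t = 27.8 m/s.
Total time = 1.94 + 2.84 = 4.78 s

4.78 s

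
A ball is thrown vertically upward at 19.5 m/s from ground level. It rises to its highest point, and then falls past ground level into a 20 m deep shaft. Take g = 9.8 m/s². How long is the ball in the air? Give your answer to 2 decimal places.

Phase 1 (rising): v₀ = 19.5 m/s, a = -9.8 m/s².
v = v₀ + at → t = (0 − 19.5) / -9.8 = 1.99 s
v² = v₀² + 2aΔx → Δx = (0² − 19.5²)/(2·-9.8) = 19.4 m

Phase 2 (falling): v₀ = 0 m/s, a = -9.8 m/s².
Falls 39.4 m from rest: t = √(2·39.4/9.8) = 2.84 s; v = g·t = 27.8 m/s.
Total time = 1.99 + 2.84 = 4.83 s

4.83 s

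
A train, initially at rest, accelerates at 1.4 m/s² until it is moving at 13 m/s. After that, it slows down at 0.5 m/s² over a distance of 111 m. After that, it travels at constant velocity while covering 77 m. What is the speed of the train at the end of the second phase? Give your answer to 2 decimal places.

7.62 m/s

Phase 1 (accelerating): v₀ = 0 m/s, a = 1.4 m/s².
v = v₀ + at → t = (13 − 0) / 1.4 = 9.29 s
v² = v₀² + 2aΔx → Δx = (13² − 0²)/(2·1.4) = 60.4 m

Phase 2 (decelerating): v₀ = 13.0 m/s, a = -0.5 m/s².
v² = v₀² + 2aΔx = 13.0² + 2·-0.5·111 = 58.0 → v = 7.62 m/s
t = (v − v₀)/a = (7.62 − 13.0)/-0.5 = 10.8 s
Speed at end of phase 2 = 7.62 m/s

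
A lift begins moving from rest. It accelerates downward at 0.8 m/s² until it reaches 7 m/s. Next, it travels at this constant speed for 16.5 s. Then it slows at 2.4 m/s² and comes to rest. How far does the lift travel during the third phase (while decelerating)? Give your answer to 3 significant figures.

10.2 m

Phase 1 (accelerating): v₀ = 0 m/s, a = 0.8 m/s².
v = v₀ + at → t = (7 − 0) / 0.8 = 8.75 s
v² = v₀² + 2aΔx → Δx = (7² − 0²)/(2·0.8) = 30.6 m

Phase 2 (constant speed): v₀ = 7.00 m/s, a = 0 m/s².
v = v₀ + at = 7.00 + (0)(16.5) = 7.00 m/s
Δx = v₀t + ½at² = 7.00·16.5 + 0.5·0·16.5² = 116 m

Phase 3 (decelerating): v₀ = 7.00 m/s, a = -2.4 m/s².
v = v₀ + at → t = (0 − 7.00) / -2.4 = 2.92 s
v² = v₀² + 2aΔx → Δx = (0² − 7.00²)/(2·-2.4) = 10.2 m
Distance in phase 3 = 10.2 m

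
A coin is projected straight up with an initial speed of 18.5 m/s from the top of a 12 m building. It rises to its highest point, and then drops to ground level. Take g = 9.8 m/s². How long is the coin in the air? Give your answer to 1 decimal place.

Phase 1 (rising): v₀ = 18.5 m/s, a = -9.8 m/s².
v = v₀ + at → t = (0 − 18.5) / -9.8 = 1.89 s
v² = v₀² + 2aΔx → Δx = (0² − 18.5²)/(2·-9.8) = 17.5 m

Phase 2 (falling): v₀ = 0 m/s, a = -9.8 m/s².
Falls 29.5 m from rest: t = √(2·29.5/9.8) = 2.45 s; v = g·t = 24.0 m/s.
Total time = 1.89 + 2.45 = 4.34 s

4.3 s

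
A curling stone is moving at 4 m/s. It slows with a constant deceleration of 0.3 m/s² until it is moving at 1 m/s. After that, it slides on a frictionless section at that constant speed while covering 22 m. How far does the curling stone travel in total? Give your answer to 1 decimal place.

47.0 m

Phase 1 (decelerating): v₀ = 4.00 m/s, a = -0.3 m/s².
v = v₀ + at → t = (1 − 4.00) / -0.3 = 10.0 s
v² = v₀² + 2aΔx → Δx = (1² − 4.00²)/(2·-0.3) = 25.0 m

Phase 2 (constant speed): v₀ = 1.00 m/s, a = 0 m/s².
Constant speed: t = d/v = 22/1.00 = 22.0 s
Total distance = 25.0 + 22.0 = 47.0 m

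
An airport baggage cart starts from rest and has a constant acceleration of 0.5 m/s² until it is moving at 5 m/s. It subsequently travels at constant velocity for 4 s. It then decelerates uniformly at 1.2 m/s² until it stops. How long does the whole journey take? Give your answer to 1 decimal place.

18.2 s

Phase 1 (accelerating): v₀ = 0 m/s, a = 0.5 m/s².
v = v₀ + at → t = (5 − 0) / 0.5 = 10.0 s
v² = v₀² + 2aΔx → Δx = (5² − 0²)/(2·0.5) = 25.0 m

Phase 2 (constant speed): v₀ = 5.00 m/s, a = 0 m/s².
v = v₀ + at = 5.00 + (0)(4) = 5.00 m/s
Δx = v₀t + ½at² = 5.00·4 + 0.5·0·4² = 20.0 m

Phase 3 (decelerating): v₀ = 5.00 m/s, a = -1.2 m/s².
v = v₀ + at → t = (0 − 5.00) / -1.2 = 4.17 s
v² = v₀² + 2aΔx → Δx = (0² − 5.00²)/(2·-1.2) = 10.4 m
Total time = 10.0 + 4.00 + 4.17 = 18.2 s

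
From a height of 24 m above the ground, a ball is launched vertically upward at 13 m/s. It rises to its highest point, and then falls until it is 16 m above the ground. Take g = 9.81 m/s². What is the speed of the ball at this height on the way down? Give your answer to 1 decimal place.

Phase 1 (rising): v₀ = 13.0 m/s, a = -9.81 m/s².
v = v₀ + at → t = (0 − 13.0) / -9.81 = 1.33 s
v² = v₀² + 2aΔx → Δx = (0² − 13.0²)/(2·-9.81) = 8.61 m

Phase 2 (falling): v₀ = 0 m/s, a = -9.81 m/s².
Falls 16.6 m from rest: t = √(2·16.6/9.81) = 1.84 s; v = g·t = 18.1 m/s.
Final speed = 18.1 m/s

18.1 m/s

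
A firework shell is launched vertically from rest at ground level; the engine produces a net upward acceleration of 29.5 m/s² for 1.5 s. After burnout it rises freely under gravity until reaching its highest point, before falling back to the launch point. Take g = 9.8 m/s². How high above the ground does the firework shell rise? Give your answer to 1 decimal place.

133.1 m

Phase 1 (powered ascent): v₀ = 0 m/s, a = 29.5 m/s².
v = v₀ + at = 0 + (29.5)(1.5) = 44.2 m/s
Δx = v₀t + ½at² = 0·1.5 + 0.5·29.5·1.5² = 33.2 m

Phase 2 (coasting upward): v₀ = 44.2 m/s, a = -9.8 m/s².
v = v₀ + at → t = (0 − 44.2) / -9.8 = 4.52 s
v² = v₀² + 2aΔx → Δx = (0² − 44.2²)/(2·-9.8) = 99.9 m
Maximum height = 33.2 + 99.9 = 133 m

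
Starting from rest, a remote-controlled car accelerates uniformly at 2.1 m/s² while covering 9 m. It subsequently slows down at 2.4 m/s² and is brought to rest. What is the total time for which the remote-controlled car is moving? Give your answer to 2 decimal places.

5.49 s

Phase 1 (accelerating): v₀ = 0 m/s, a = 2.1 m/s².
v² = v₀² + 2aΔx = 0² + 2·2.1·9 = 37.8 → v = 6.15 m/s
t = (v − v₀)/a = (6.15 − 0)/2.1 = 2.93 s

Phase 2 (decelerating): v₀ = 6.15 m/s, a = -2.4 m/s².
v = v₀ + at → t = (0 − 6.15) / -2.4 = 2.56 s
v² = v₀² + 2aΔx → Δx = (0² − 6.15²)/(2·-2.4) = 7.88 m
Total time = 2.93 + 2.56 = 5.49 s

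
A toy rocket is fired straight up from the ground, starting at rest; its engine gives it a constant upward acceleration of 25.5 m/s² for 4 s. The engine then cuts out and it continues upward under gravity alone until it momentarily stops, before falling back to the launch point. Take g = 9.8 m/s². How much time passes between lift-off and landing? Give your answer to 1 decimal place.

Phase 1 (powered ascent): v₀ = 0 m/s, a = 25.5 m/s².
v = v₀ + at = 0 + (25.5)(4) = 102 m/s
Δx = v₀t + ½at² = 0·4 + 0.5·25.5·4² = 204 m

Phase 2 (coasting upward): v₀ = 102 m/s, a = -9.8 m/s².
v = v₀ + at → t = (0 − 102) / -9.8 = 10.4 s
v² = v₀² + 2aΔx → Δx = (0² − 102²)/(2·-9.8) = 531 m

Phase 3 (free fall): v₀ = 0 m/s, a = -9.8 m/s².
Falls 735 m from rest: t = √(2·735/9.8) = 12.2 s; v = g·t = 120 m/s.
Total time = 4.00 + 10.4 + 12.2 = 26.7 s

26.7 s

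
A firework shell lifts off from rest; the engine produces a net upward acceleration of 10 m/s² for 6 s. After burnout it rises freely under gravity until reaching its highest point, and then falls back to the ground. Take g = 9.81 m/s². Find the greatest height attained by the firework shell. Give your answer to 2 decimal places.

363.49 m

Phase 1 (powered ascent): v₀ = 0 m/s, a = 10 m/s².
v = v₀ + at = 0 + (10)(6) = 60.0 m/s
Δx = v₀t + ½at² = 0·6 + 0.5·10·6² = 180 m

Phase 2 (coasting upward): v₀ = 60.0 m/s, a = -9.81 m/s².
v = v₀ + at → t = (0 − 60.0) / -9.81 = 6.12 s
v² = v₀² + 2aΔx → Δx = (0² − 60.0²)/(2·-9.81) = 183 m
Maximum height = 180 + 183 = 363 m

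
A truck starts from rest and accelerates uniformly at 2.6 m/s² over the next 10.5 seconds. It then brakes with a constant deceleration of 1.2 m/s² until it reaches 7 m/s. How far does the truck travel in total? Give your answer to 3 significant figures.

Phase 1 (accelerating): v₀ = 0 m/s, a = 2.6 m/s².
v = v₀ + at = 0 + (2.6)(10.5) = 27.3 m/s
Δx = v₀t + ½at² = 0·10.5 + 0.5·2.6·10.5² = 143 m

Phase 2 (decelerating): v₀ = 27.3 m/s, a = -1.2 m/s².
v = v₀ + at → t = (7 − 27.3) / -1.2 = 16.9 s
v² = v₀² + 2aΔx → Δx = (7² − 27.3²)/(2·-1.2) = 290 m
Total distance = 143 + 290 = 433 m

433 m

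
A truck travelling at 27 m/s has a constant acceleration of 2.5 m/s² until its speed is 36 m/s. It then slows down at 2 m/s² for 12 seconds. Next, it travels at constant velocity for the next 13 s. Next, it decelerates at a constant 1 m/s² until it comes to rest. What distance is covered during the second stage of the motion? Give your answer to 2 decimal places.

Phase 1 (accelerating): v₀ = 27.0 m/s, a = 2.5 m/s².
v = v₀ + at → t = (36 − 27.0) / 2.5 = 3.60 s
v² = v₀² + 2aΔx → Δx = (36² − 27.0²)/(2·2.5) = 113 m

Phase 2 (decelerating): v₀ = 36.0 m/s, a = -2 m/s².
v = v₀ + at = 36.0 + (-2)(12) = 12.0 m/s
Δx = v₀t + ½at² = 36.0·12 + 0.5·-2·12² = 288 m
Distance in phase 2 = 288 m

288.00 m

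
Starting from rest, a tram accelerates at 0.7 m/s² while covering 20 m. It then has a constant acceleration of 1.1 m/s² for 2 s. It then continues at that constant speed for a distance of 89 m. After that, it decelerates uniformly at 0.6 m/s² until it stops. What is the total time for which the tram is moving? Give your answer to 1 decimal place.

33.9 s

Phase 1 (accelerating): v₀ = 0 m/s, a = 0.7 m/s².
v² = v₀² + 2aΔx = 0² + 2·0.7·20 = 28.0 → v = 5.29 m/s
t = (v − v₀)/a = (5.29 − 0)/0.7 = 7.56 s

Phase 2 (accelerating): v₀ = 5.29 m/s, a = 1.1 m/s².
v = v₀ + at = 5.29 + (1.1)(2) = 7.49 m/s
Δx = v₀t + ½at² = 5.29·2 + 0.5·1.1·2² = 12.8 m

Phase 3 (constant speed): v₀ = 7.49 m/s, a = 0 m/s².
Constant speed: t = d/v = 89/7.49 = 11.9 s

Phase 4 (decelerating): v₀ = 7.49 m/s, a = -0.6 m/s².
v = v₀ + at → t = (0 − 7.49) / -0.6 = 12.5 s
v² = v₀² + 2aΔx → Δx = (0² − 7.49²)/(2·-0.6) = 46.8 m
Total time = 7.56 + 2.00 + 11.9 + 12.5 = 33.9 s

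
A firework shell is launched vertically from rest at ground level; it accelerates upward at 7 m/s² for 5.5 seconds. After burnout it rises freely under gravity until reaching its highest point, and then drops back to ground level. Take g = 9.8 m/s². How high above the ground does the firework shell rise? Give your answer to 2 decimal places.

Phase 1 (powered ascent): v₀ = 0 m/s, a = 7 m/s².
v = v₀ + at = 0 + (7)(5.5) = 38.5 m/s
Δx = v₀t + ½at² = 0·5.5 + 0.5·7·5.5² = 106 m

Phase 2 (coasting upward): v₀ = 38.5 m/s, a = -9.8 m/s².
v = v₀ + at → t = (0 − 38.5) / -9.8 = 3.93 s
v² = v₀² + 2aΔx → Δx = (0² − 38.5²)/(2·-9.8) = 75.6 m
Maximum height = 106 + 75.6 = 182 m

181.50 m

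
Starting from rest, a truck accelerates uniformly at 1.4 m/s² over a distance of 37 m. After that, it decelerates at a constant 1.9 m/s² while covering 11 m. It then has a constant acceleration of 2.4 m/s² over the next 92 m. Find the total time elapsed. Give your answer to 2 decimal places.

14.56 s

Phase 1 (accelerating): v₀ = 0 m/s, a = 1.4 m/s².
v² = v₀² + 2aΔx = 0² + 2·1.4·37 = 104 → v = 10.2 m/s
t = (v − v₀)/a = (10.2 − 0)/1.4 = 7.27 s

Phase 2 (decelerating): v₀ = 10.2 m/s, a = -1.9 m/s².
v² = v₀² + 2aΔx = 10.2² + 2·-1.9·11 = 61.8 → v = 7.86 m/s
t = (v − v₀)/a = (7.86 − 10.2)/-1.9 = 1.22 s

Phase 3 (accelerating): v₀ = 7.86 m/s, a = 2.4 m/s².
v² = v₀² + 2aΔx = 7.86² + 2·2.4·92 = 503 → v = 22.4 m/s
t = (v − v₀)/a = (22.4 − 7.86)/2.4 = 6.07 s
Total time = 7.27 + 1.22 + 6.07 = 14.6 s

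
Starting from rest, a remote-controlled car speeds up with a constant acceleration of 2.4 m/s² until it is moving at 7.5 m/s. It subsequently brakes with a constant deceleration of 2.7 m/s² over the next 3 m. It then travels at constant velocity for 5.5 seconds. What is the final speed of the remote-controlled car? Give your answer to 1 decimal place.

Phase 1 (accelerating): v₀ = 0 m/s, a = 2.4 m/s².
v = v₀ + at → t = (7.5 − 0) / 2.4 = 3.12 s
v² = v₀² + 2aΔx → Δx = (7.5² − 0²)/(2·2.4) = 11.7 m

Phase 2 (decelerating): v₀ = 7.50 m/s, a = -2.7 m/s².
v² = v₀² + 2aΔx = 7.50² + 2·-2.7·3 = 40.0 → v = 6.33 m/s
t = (v − v₀)/a = (6.33 − 7.50)/-2.7 = 0.434 s

Phase 3 (constant speed): v₀ = 6.33 m/s, a = 0 m/s².
v = v₀ + at = 6.33 + (0)(5.5) = 6.33 m/s
Δx = v₀t + ½at² = 6.33·5.5 + 0.5·0·5.5² = 34.8 m
Final speed = 6.33 m/s

6.3 m/s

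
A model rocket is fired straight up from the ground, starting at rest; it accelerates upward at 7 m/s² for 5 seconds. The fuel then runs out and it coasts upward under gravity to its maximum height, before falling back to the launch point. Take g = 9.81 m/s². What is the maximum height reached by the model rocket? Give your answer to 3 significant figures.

Phase 1 (powered ascent): v₀ = 0 m/s, a = 7 m/s².
v = v₀ + at = 0 + (7)(5) = 35.0 m/s
Δx = v₀t + ½at² = 0·5 + 0.5·7·5² = 87.5 m

Phase 2 (coasting upward): v₀ = 35.0 m/s, a = -9.81 m/s².
v = v₀ + at → t = (0 − 35.0) / -9.81 = 3.57 s
v² = v₀² + 2aΔx → Δx = (0² − 35.0²)/(2·-9.81) = 62.4 m
Maximum height = 87.5 + 62.4 = 150 m

150 m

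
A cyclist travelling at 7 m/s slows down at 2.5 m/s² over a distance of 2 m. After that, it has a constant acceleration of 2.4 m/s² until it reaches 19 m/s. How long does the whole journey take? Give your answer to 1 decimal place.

5.6 s

Phase 1 (decelerating): v₀ = 7.00 m/s, a = -2.5 m/s².
v² = v₀² + 2aΔx = 7.00² + 2·-2.5·2 = 39.0 → v = 6.24 m/s
t = (v − v₀)/a = (6.24 − 7.00)/-2.5 = 0.302 s

Phase 2 (accelerating): v₀ = 6.24 m/s, a = 2.4 m/s².
v = v₀ + at → t = (19 − 6.24) / 2.4 = 5.31 s
v² = v₀² + 2aΔx → Δx = (19² − 6.24²)/(2·2.4) = 67.1 m
Total time = 0.302 + 5.31 = 5.62 s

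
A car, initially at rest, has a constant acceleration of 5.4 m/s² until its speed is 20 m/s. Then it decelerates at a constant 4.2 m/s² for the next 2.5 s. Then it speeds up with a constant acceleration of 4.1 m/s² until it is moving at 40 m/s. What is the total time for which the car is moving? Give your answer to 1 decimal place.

13.6 s

Phase 1 (accelerating): v₀ = 0 m/s, a = 5.4 m/s².
v = v₀ + at → t = (20 − 0) / 5.4 = 3.70 s
v² = v₀² + 2aΔx → Δx = (20² − 0²)/(2·5.4) = 37.0 m

Phase 2 (decelerating): v₀ = 20.0 m/s, a = -4.2 m/s².
v = v₀ + at = 20.0 + (-4.2)(2.5) = 9.50 m/s
Δx = v₀t + ½at² = 20.0·2.5 + 0.5·-4.2·2.5² = 36.9 m

Phase 3 (accelerating): v₀ = 9.50 m/s, a = 4.1 m/s².
v = v₀ + at → t = (40 − 9.50) / 4.1 = 7.44 s
v² = v₀² + 2aΔx → Δx = (40² − 9.50²)/(2·4.1) = 184 m
Total time = 3.70 + 2.50 + 7.44 = 13.6 s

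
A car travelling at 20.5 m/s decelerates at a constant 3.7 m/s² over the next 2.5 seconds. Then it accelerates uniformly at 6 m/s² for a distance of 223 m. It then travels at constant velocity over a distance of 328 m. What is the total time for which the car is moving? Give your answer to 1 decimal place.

15.6 s

Phase 1 (decelerating): v₀ = 20.5 m/s, a = -3.7 m/s².
v = v₀ + at = 20.5 + (-3.7)(2.5) = 11.2 m/s
Δx = v₀t + ½at² = 20.5·2.5 + 0.5·-3.7·2.5² = 39.7 m

Phase 2 (accelerating): v₀ = 11.2 m/s, a = 6 m/s².
v² = v₀² + 2aΔx = 11.2² + 2·6·223 = 2800 → v = 52.9 m/s
t = (v − v₀)/a = (52.9 − 11.2)/6 = 6.95 s

Phase 3 (constant speed): v₀ = 52.9 m/s, a = 0 m/s².
Constant speed: t = d/v = 328/52.9 = 6.20 s
Total time = 2.50 + 6.95 + 6.20 = 15.6 s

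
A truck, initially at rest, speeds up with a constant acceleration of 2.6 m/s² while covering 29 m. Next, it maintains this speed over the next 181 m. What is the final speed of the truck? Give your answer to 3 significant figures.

12.3 m/s

Phase 1 (accelerating): v₀ = 0 m/s, a = 2.6 m/s².
v² = v₀² + 2aΔx = 0² + 2·2.6·29 = 151 → v = 12.3 m/s
t = (v − v₀)/a = (12.3 − 0)/2.6 = 4.72 s

Phase 2 (constant speed): v₀ = 12.3 m/s, a = 0 m/s².
Constant speed: t = d/v = 181/12.3 = 14.7 s
Final speed = 12.3 m/s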